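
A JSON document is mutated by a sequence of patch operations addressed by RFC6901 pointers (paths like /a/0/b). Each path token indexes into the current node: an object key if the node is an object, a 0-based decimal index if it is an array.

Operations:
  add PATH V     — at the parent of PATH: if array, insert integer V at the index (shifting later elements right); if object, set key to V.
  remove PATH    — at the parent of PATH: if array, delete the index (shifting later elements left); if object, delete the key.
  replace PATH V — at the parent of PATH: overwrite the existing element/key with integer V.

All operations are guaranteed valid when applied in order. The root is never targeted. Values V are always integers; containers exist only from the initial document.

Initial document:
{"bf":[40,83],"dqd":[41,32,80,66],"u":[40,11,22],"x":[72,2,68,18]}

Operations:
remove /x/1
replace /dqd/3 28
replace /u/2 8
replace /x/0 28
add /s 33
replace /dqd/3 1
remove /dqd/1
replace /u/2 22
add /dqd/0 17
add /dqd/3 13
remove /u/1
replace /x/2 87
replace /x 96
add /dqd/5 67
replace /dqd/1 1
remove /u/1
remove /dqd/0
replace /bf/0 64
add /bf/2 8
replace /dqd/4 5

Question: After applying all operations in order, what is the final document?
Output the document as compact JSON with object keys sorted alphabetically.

After op 1 (remove /x/1): {"bf":[40,83],"dqd":[41,32,80,66],"u":[40,11,22],"x":[72,68,18]}
After op 2 (replace /dqd/3 28): {"bf":[40,83],"dqd":[41,32,80,28],"u":[40,11,22],"x":[72,68,18]}
After op 3 (replace /u/2 8): {"bf":[40,83],"dqd":[41,32,80,28],"u":[40,11,8],"x":[72,68,18]}
After op 4 (replace /x/0 28): {"bf":[40,83],"dqd":[41,32,80,28],"u":[40,11,8],"x":[28,68,18]}
After op 5 (add /s 33): {"bf":[40,83],"dqd":[41,32,80,28],"s":33,"u":[40,11,8],"x":[28,68,18]}
After op 6 (replace /dqd/3 1): {"bf":[40,83],"dqd":[41,32,80,1],"s":33,"u":[40,11,8],"x":[28,68,18]}
After op 7 (remove /dqd/1): {"bf":[40,83],"dqd":[41,80,1],"s":33,"u":[40,11,8],"x":[28,68,18]}
After op 8 (replace /u/2 22): {"bf":[40,83],"dqd":[41,80,1],"s":33,"u":[40,11,22],"x":[28,68,18]}
After op 9 (add /dqd/0 17): {"bf":[40,83],"dqd":[17,41,80,1],"s":33,"u":[40,11,22],"x":[28,68,18]}
After op 10 (add /dqd/3 13): {"bf":[40,83],"dqd":[17,41,80,13,1],"s":33,"u":[40,11,22],"x":[28,68,18]}
After op 11 (remove /u/1): {"bf":[40,83],"dqd":[17,41,80,13,1],"s":33,"u":[40,22],"x":[28,68,18]}
After op 12 (replace /x/2 87): {"bf":[40,83],"dqd":[17,41,80,13,1],"s":33,"u":[40,22],"x":[28,68,87]}
After op 13 (replace /x 96): {"bf":[40,83],"dqd":[17,41,80,13,1],"s":33,"u":[40,22],"x":96}
After op 14 (add /dqd/5 67): {"bf":[40,83],"dqd":[17,41,80,13,1,67],"s":33,"u":[40,22],"x":96}
After op 15 (replace /dqd/1 1): {"bf":[40,83],"dqd":[17,1,80,13,1,67],"s":33,"u":[40,22],"x":96}
After op 16 (remove /u/1): {"bf":[40,83],"dqd":[17,1,80,13,1,67],"s":33,"u":[40],"x":96}
After op 17 (remove /dqd/0): {"bf":[40,83],"dqd":[1,80,13,1,67],"s":33,"u":[40],"x":96}
After op 18 (replace /bf/0 64): {"bf":[64,83],"dqd":[1,80,13,1,67],"s":33,"u":[40],"x":96}
After op 19 (add /bf/2 8): {"bf":[64,83,8],"dqd":[1,80,13,1,67],"s":33,"u":[40],"x":96}
After op 20 (replace /dqd/4 5): {"bf":[64,83,8],"dqd":[1,80,13,1,5],"s":33,"u":[40],"x":96}

Answer: {"bf":[64,83,8],"dqd":[1,80,13,1,5],"s":33,"u":[40],"x":96}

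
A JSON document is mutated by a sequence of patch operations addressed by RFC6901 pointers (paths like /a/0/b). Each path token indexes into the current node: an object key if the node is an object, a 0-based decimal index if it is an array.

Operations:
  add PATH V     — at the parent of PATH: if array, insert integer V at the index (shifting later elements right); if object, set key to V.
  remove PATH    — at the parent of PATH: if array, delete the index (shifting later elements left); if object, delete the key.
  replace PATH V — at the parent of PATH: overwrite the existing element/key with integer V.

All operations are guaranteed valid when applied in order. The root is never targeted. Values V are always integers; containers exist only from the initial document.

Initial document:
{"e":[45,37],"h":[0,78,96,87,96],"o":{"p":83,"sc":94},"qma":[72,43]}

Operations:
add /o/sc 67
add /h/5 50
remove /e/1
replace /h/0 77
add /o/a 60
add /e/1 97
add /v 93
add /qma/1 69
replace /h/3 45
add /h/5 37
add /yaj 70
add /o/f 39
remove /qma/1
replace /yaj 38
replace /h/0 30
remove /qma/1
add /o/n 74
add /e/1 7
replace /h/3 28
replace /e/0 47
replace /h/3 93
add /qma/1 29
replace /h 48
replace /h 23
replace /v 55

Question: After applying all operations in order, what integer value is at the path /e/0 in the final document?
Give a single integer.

After op 1 (add /o/sc 67): {"e":[45,37],"h":[0,78,96,87,96],"o":{"p":83,"sc":67},"qma":[72,43]}
After op 2 (add /h/5 50): {"e":[45,37],"h":[0,78,96,87,96,50],"o":{"p":83,"sc":67},"qma":[72,43]}
After op 3 (remove /e/1): {"e":[45],"h":[0,78,96,87,96,50],"o":{"p":83,"sc":67},"qma":[72,43]}
After op 4 (replace /h/0 77): {"e":[45],"h":[77,78,96,87,96,50],"o":{"p":83,"sc":67},"qma":[72,43]}
After op 5 (add /o/a 60): {"e":[45],"h":[77,78,96,87,96,50],"o":{"a":60,"p":83,"sc":67},"qma":[72,43]}
After op 6 (add /e/1 97): {"e":[45,97],"h":[77,78,96,87,96,50],"o":{"a":60,"p":83,"sc":67},"qma":[72,43]}
After op 7 (add /v 93): {"e":[45,97],"h":[77,78,96,87,96,50],"o":{"a":60,"p":83,"sc":67},"qma":[72,43],"v":93}
After op 8 (add /qma/1 69): {"e":[45,97],"h":[77,78,96,87,96,50],"o":{"a":60,"p":83,"sc":67},"qma":[72,69,43],"v":93}
After op 9 (replace /h/3 45): {"e":[45,97],"h":[77,78,96,45,96,50],"o":{"a":60,"p":83,"sc":67},"qma":[72,69,43],"v":93}
After op 10 (add /h/5 37): {"e":[45,97],"h":[77,78,96,45,96,37,50],"o":{"a":60,"p":83,"sc":67},"qma":[72,69,43],"v":93}
After op 11 (add /yaj 70): {"e":[45,97],"h":[77,78,96,45,96,37,50],"o":{"a":60,"p":83,"sc":67},"qma":[72,69,43],"v":93,"yaj":70}
After op 12 (add /o/f 39): {"e":[45,97],"h":[77,78,96,45,96,37,50],"o":{"a":60,"f":39,"p":83,"sc":67},"qma":[72,69,43],"v":93,"yaj":70}
After op 13 (remove /qma/1): {"e":[45,97],"h":[77,78,96,45,96,37,50],"o":{"a":60,"f":39,"p":83,"sc":67},"qma":[72,43],"v":93,"yaj":70}
After op 14 (replace /yaj 38): {"e":[45,97],"h":[77,78,96,45,96,37,50],"o":{"a":60,"f":39,"p":83,"sc":67},"qma":[72,43],"v":93,"yaj":38}
After op 15 (replace /h/0 30): {"e":[45,97],"h":[30,78,96,45,96,37,50],"o":{"a":60,"f":39,"p":83,"sc":67},"qma":[72,43],"v":93,"yaj":38}
After op 16 (remove /qma/1): {"e":[45,97],"h":[30,78,96,45,96,37,50],"o":{"a":60,"f":39,"p":83,"sc":67},"qma":[72],"v":93,"yaj":38}
After op 17 (add /o/n 74): {"e":[45,97],"h":[30,78,96,45,96,37,50],"o":{"a":60,"f":39,"n":74,"p":83,"sc":67},"qma":[72],"v":93,"yaj":38}
After op 18 (add /e/1 7): {"e":[45,7,97],"h":[30,78,96,45,96,37,50],"o":{"a":60,"f":39,"n":74,"p":83,"sc":67},"qma":[72],"v":93,"yaj":38}
After op 19 (replace /h/3 28): {"e":[45,7,97],"h":[30,78,96,28,96,37,50],"o":{"a":60,"f":39,"n":74,"p":83,"sc":67},"qma":[72],"v":93,"yaj":38}
After op 20 (replace /e/0 47): {"e":[47,7,97],"h":[30,78,96,28,96,37,50],"o":{"a":60,"f":39,"n":74,"p":83,"sc":67},"qma":[72],"v":93,"yaj":38}
After op 21 (replace /h/3 93): {"e":[47,7,97],"h":[30,78,96,93,96,37,50],"o":{"a":60,"f":39,"n":74,"p":83,"sc":67},"qma":[72],"v":93,"yaj":38}
After op 22 (add /qma/1 29): {"e":[47,7,97],"h":[30,78,96,93,96,37,50],"o":{"a":60,"f":39,"n":74,"p":83,"sc":67},"qma":[72,29],"v":93,"yaj":38}
After op 23 (replace /h 48): {"e":[47,7,97],"h":48,"o":{"a":60,"f":39,"n":74,"p":83,"sc":67},"qma":[72,29],"v":93,"yaj":38}
After op 24 (replace /h 23): {"e":[47,7,97],"h":23,"o":{"a":60,"f":39,"n":74,"p":83,"sc":67},"qma":[72,29],"v":93,"yaj":38}
After op 25 (replace /v 55): {"e":[47,7,97],"h":23,"o":{"a":60,"f":39,"n":74,"p":83,"sc":67},"qma":[72,29],"v":55,"yaj":38}
Value at /e/0: 47

Answer: 47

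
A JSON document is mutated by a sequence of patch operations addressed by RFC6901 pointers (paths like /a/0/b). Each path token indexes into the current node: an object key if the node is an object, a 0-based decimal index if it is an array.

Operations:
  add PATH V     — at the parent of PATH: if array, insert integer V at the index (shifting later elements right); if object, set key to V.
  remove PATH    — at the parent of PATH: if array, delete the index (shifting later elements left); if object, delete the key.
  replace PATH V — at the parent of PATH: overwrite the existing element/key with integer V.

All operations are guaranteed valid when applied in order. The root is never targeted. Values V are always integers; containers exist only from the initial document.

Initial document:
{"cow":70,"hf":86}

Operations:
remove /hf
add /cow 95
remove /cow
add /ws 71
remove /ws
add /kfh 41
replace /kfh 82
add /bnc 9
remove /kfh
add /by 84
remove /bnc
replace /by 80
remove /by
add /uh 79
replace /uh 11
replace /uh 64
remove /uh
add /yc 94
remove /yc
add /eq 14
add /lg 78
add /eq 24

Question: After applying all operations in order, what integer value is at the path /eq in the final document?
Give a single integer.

After op 1 (remove /hf): {"cow":70}
After op 2 (add /cow 95): {"cow":95}
After op 3 (remove /cow): {}
After op 4 (add /ws 71): {"ws":71}
After op 5 (remove /ws): {}
After op 6 (add /kfh 41): {"kfh":41}
After op 7 (replace /kfh 82): {"kfh":82}
After op 8 (add /bnc 9): {"bnc":9,"kfh":82}
After op 9 (remove /kfh): {"bnc":9}
After op 10 (add /by 84): {"bnc":9,"by":84}
After op 11 (remove /bnc): {"by":84}
After op 12 (replace /by 80): {"by":80}
After op 13 (remove /by): {}
After op 14 (add /uh 79): {"uh":79}
After op 15 (replace /uh 11): {"uh":11}
After op 16 (replace /uh 64): {"uh":64}
After op 17 (remove /uh): {}
After op 18 (add /yc 94): {"yc":94}
After op 19 (remove /yc): {}
After op 20 (add /eq 14): {"eq":14}
After op 21 (add /lg 78): {"eq":14,"lg":78}
After op 22 (add /eq 24): {"eq":24,"lg":78}
Value at /eq: 24

Answer: 24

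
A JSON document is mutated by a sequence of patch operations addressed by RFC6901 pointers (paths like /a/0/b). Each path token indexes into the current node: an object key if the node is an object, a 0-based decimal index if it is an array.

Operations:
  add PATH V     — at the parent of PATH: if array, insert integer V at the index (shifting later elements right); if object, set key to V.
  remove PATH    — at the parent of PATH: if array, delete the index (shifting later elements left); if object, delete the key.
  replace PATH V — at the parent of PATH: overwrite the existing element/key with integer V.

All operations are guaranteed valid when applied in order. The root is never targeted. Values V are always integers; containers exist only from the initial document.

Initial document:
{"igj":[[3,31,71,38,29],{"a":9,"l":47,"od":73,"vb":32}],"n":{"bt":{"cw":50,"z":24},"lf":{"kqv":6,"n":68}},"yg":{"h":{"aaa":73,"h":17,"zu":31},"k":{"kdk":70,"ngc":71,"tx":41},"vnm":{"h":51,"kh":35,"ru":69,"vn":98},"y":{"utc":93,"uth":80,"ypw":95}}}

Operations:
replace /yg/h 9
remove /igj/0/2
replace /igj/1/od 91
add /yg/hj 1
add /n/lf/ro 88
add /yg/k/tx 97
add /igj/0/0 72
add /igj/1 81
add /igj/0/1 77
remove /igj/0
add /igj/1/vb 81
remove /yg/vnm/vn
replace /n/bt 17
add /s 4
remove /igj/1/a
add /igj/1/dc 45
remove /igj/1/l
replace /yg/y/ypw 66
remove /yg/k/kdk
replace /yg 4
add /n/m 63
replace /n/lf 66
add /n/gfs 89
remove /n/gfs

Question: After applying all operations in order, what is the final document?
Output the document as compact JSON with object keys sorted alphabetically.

After op 1 (replace /yg/h 9): {"igj":[[3,31,71,38,29],{"a":9,"l":47,"od":73,"vb":32}],"n":{"bt":{"cw":50,"z":24},"lf":{"kqv":6,"n":68}},"yg":{"h":9,"k":{"kdk":70,"ngc":71,"tx":41},"vnm":{"h":51,"kh":35,"ru":69,"vn":98},"y":{"utc":93,"uth":80,"ypw":95}}}
After op 2 (remove /igj/0/2): {"igj":[[3,31,38,29],{"a":9,"l":47,"od":73,"vb":32}],"n":{"bt":{"cw":50,"z":24},"lf":{"kqv":6,"n":68}},"yg":{"h":9,"k":{"kdk":70,"ngc":71,"tx":41},"vnm":{"h":51,"kh":35,"ru":69,"vn":98},"y":{"utc":93,"uth":80,"ypw":95}}}
After op 3 (replace /igj/1/od 91): {"igj":[[3,31,38,29],{"a":9,"l":47,"od":91,"vb":32}],"n":{"bt":{"cw":50,"z":24},"lf":{"kqv":6,"n":68}},"yg":{"h":9,"k":{"kdk":70,"ngc":71,"tx":41},"vnm":{"h":51,"kh":35,"ru":69,"vn":98},"y":{"utc":93,"uth":80,"ypw":95}}}
After op 4 (add /yg/hj 1): {"igj":[[3,31,38,29],{"a":9,"l":47,"od":91,"vb":32}],"n":{"bt":{"cw":50,"z":24},"lf":{"kqv":6,"n":68}},"yg":{"h":9,"hj":1,"k":{"kdk":70,"ngc":71,"tx":41},"vnm":{"h":51,"kh":35,"ru":69,"vn":98},"y":{"utc":93,"uth":80,"ypw":95}}}
After op 5 (add /n/lf/ro 88): {"igj":[[3,31,38,29],{"a":9,"l":47,"od":91,"vb":32}],"n":{"bt":{"cw":50,"z":24},"lf":{"kqv":6,"n":68,"ro":88}},"yg":{"h":9,"hj":1,"k":{"kdk":70,"ngc":71,"tx":41},"vnm":{"h":51,"kh":35,"ru":69,"vn":98},"y":{"utc":93,"uth":80,"ypw":95}}}
After op 6 (add /yg/k/tx 97): {"igj":[[3,31,38,29],{"a":9,"l":47,"od":91,"vb":32}],"n":{"bt":{"cw":50,"z":24},"lf":{"kqv":6,"n":68,"ro":88}},"yg":{"h":9,"hj":1,"k":{"kdk":70,"ngc":71,"tx":97},"vnm":{"h":51,"kh":35,"ru":69,"vn":98},"y":{"utc":93,"uth":80,"ypw":95}}}
After op 7 (add /igj/0/0 72): {"igj":[[72,3,31,38,29],{"a":9,"l":47,"od":91,"vb":32}],"n":{"bt":{"cw":50,"z":24},"lf":{"kqv":6,"n":68,"ro":88}},"yg":{"h":9,"hj":1,"k":{"kdk":70,"ngc":71,"tx":97},"vnm":{"h":51,"kh":35,"ru":69,"vn":98},"y":{"utc":93,"uth":80,"ypw":95}}}
After op 8 (add /igj/1 81): {"igj":[[72,3,31,38,29],81,{"a":9,"l":47,"od":91,"vb":32}],"n":{"bt":{"cw":50,"z":24},"lf":{"kqv":6,"n":68,"ro":88}},"yg":{"h":9,"hj":1,"k":{"kdk":70,"ngc":71,"tx":97},"vnm":{"h":51,"kh":35,"ru":69,"vn":98},"y":{"utc":93,"uth":80,"ypw":95}}}
After op 9 (add /igj/0/1 77): {"igj":[[72,77,3,31,38,29],81,{"a":9,"l":47,"od":91,"vb":32}],"n":{"bt":{"cw":50,"z":24},"lf":{"kqv":6,"n":68,"ro":88}},"yg":{"h":9,"hj":1,"k":{"kdk":70,"ngc":71,"tx":97},"vnm":{"h":51,"kh":35,"ru":69,"vn":98},"y":{"utc":93,"uth":80,"ypw":95}}}
After op 10 (remove /igj/0): {"igj":[81,{"a":9,"l":47,"od":91,"vb":32}],"n":{"bt":{"cw":50,"z":24},"lf":{"kqv":6,"n":68,"ro":88}},"yg":{"h":9,"hj":1,"k":{"kdk":70,"ngc":71,"tx":97},"vnm":{"h":51,"kh":35,"ru":69,"vn":98},"y":{"utc":93,"uth":80,"ypw":95}}}
After op 11 (add /igj/1/vb 81): {"igj":[81,{"a":9,"l":47,"od":91,"vb":81}],"n":{"bt":{"cw":50,"z":24},"lf":{"kqv":6,"n":68,"ro":88}},"yg":{"h":9,"hj":1,"k":{"kdk":70,"ngc":71,"tx":97},"vnm":{"h":51,"kh":35,"ru":69,"vn":98},"y":{"utc":93,"uth":80,"ypw":95}}}
After op 12 (remove /yg/vnm/vn): {"igj":[81,{"a":9,"l":47,"od":91,"vb":81}],"n":{"bt":{"cw":50,"z":24},"lf":{"kqv":6,"n":68,"ro":88}},"yg":{"h":9,"hj":1,"k":{"kdk":70,"ngc":71,"tx":97},"vnm":{"h":51,"kh":35,"ru":69},"y":{"utc":93,"uth":80,"ypw":95}}}
After op 13 (replace /n/bt 17): {"igj":[81,{"a":9,"l":47,"od":91,"vb":81}],"n":{"bt":17,"lf":{"kqv":6,"n":68,"ro":88}},"yg":{"h":9,"hj":1,"k":{"kdk":70,"ngc":71,"tx":97},"vnm":{"h":51,"kh":35,"ru":69},"y":{"utc":93,"uth":80,"ypw":95}}}
After op 14 (add /s 4): {"igj":[81,{"a":9,"l":47,"od":91,"vb":81}],"n":{"bt":17,"lf":{"kqv":6,"n":68,"ro":88}},"s":4,"yg":{"h":9,"hj":1,"k":{"kdk":70,"ngc":71,"tx":97},"vnm":{"h":51,"kh":35,"ru":69},"y":{"utc":93,"uth":80,"ypw":95}}}
After op 15 (remove /igj/1/a): {"igj":[81,{"l":47,"od":91,"vb":81}],"n":{"bt":17,"lf":{"kqv":6,"n":68,"ro":88}},"s":4,"yg":{"h":9,"hj":1,"k":{"kdk":70,"ngc":71,"tx":97},"vnm":{"h":51,"kh":35,"ru":69},"y":{"utc":93,"uth":80,"ypw":95}}}
After op 16 (add /igj/1/dc 45): {"igj":[81,{"dc":45,"l":47,"od":91,"vb":81}],"n":{"bt":17,"lf":{"kqv":6,"n":68,"ro":88}},"s":4,"yg":{"h":9,"hj":1,"k":{"kdk":70,"ngc":71,"tx":97},"vnm":{"h":51,"kh":35,"ru":69},"y":{"utc":93,"uth":80,"ypw":95}}}
After op 17 (remove /igj/1/l): {"igj":[81,{"dc":45,"od":91,"vb":81}],"n":{"bt":17,"lf":{"kqv":6,"n":68,"ro":88}},"s":4,"yg":{"h":9,"hj":1,"k":{"kdk":70,"ngc":71,"tx":97},"vnm":{"h":51,"kh":35,"ru":69},"y":{"utc":93,"uth":80,"ypw":95}}}
After op 18 (replace /yg/y/ypw 66): {"igj":[81,{"dc":45,"od":91,"vb":81}],"n":{"bt":17,"lf":{"kqv":6,"n":68,"ro":88}},"s":4,"yg":{"h":9,"hj":1,"k":{"kdk":70,"ngc":71,"tx":97},"vnm":{"h":51,"kh":35,"ru":69},"y":{"utc":93,"uth":80,"ypw":66}}}
After op 19 (remove /yg/k/kdk): {"igj":[81,{"dc":45,"od":91,"vb":81}],"n":{"bt":17,"lf":{"kqv":6,"n":68,"ro":88}},"s":4,"yg":{"h":9,"hj":1,"k":{"ngc":71,"tx":97},"vnm":{"h":51,"kh":35,"ru":69},"y":{"utc":93,"uth":80,"ypw":66}}}
After op 20 (replace /yg 4): {"igj":[81,{"dc":45,"od":91,"vb":81}],"n":{"bt":17,"lf":{"kqv":6,"n":68,"ro":88}},"s":4,"yg":4}
After op 21 (add /n/m 63): {"igj":[81,{"dc":45,"od":91,"vb":81}],"n":{"bt":17,"lf":{"kqv":6,"n":68,"ro":88},"m":63},"s":4,"yg":4}
After op 22 (replace /n/lf 66): {"igj":[81,{"dc":45,"od":91,"vb":81}],"n":{"bt":17,"lf":66,"m":63},"s":4,"yg":4}
After op 23 (add /n/gfs 89): {"igj":[81,{"dc":45,"od":91,"vb":81}],"n":{"bt":17,"gfs":89,"lf":66,"m":63},"s":4,"yg":4}
After op 24 (remove /n/gfs): {"igj":[81,{"dc":45,"od":91,"vb":81}],"n":{"bt":17,"lf":66,"m":63},"s":4,"yg":4}

Answer: {"igj":[81,{"dc":45,"od":91,"vb":81}],"n":{"bt":17,"lf":66,"m":63},"s":4,"yg":4}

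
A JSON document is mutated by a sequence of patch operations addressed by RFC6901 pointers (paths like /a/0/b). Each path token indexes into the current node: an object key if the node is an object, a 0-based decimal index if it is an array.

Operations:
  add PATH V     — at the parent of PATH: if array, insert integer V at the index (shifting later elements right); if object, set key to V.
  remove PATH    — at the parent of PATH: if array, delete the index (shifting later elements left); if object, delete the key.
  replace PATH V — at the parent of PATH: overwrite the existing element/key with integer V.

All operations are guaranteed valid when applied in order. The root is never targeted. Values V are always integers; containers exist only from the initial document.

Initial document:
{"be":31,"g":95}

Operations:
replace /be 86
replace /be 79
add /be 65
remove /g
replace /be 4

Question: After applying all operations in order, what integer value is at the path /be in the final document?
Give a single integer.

After op 1 (replace /be 86): {"be":86,"g":95}
After op 2 (replace /be 79): {"be":79,"g":95}
After op 3 (add /be 65): {"be":65,"g":95}
After op 4 (remove /g): {"be":65}
After op 5 (replace /be 4): {"be":4}
Value at /be: 4

Answer: 4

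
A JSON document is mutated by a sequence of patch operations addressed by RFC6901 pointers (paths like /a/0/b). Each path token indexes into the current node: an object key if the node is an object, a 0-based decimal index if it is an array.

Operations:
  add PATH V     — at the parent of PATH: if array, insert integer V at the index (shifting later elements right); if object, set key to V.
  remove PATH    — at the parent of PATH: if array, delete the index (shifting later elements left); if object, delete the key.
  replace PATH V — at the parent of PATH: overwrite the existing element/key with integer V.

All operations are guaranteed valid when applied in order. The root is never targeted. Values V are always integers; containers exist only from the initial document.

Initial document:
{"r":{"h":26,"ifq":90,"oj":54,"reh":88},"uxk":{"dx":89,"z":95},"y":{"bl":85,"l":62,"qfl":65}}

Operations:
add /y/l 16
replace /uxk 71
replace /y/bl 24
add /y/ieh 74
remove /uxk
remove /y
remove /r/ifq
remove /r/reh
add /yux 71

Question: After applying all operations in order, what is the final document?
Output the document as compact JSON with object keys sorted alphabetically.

Answer: {"r":{"h":26,"oj":54},"yux":71}

Derivation:
After op 1 (add /y/l 16): {"r":{"h":26,"ifq":90,"oj":54,"reh":88},"uxk":{"dx":89,"z":95},"y":{"bl":85,"l":16,"qfl":65}}
After op 2 (replace /uxk 71): {"r":{"h":26,"ifq":90,"oj":54,"reh":88},"uxk":71,"y":{"bl":85,"l":16,"qfl":65}}
After op 3 (replace /y/bl 24): {"r":{"h":26,"ifq":90,"oj":54,"reh":88},"uxk":71,"y":{"bl":24,"l":16,"qfl":65}}
After op 4 (add /y/ieh 74): {"r":{"h":26,"ifq":90,"oj":54,"reh":88},"uxk":71,"y":{"bl":24,"ieh":74,"l":16,"qfl":65}}
After op 5 (remove /uxk): {"r":{"h":26,"ifq":90,"oj":54,"reh":88},"y":{"bl":24,"ieh":74,"l":16,"qfl":65}}
After op 6 (remove /y): {"r":{"h":26,"ifq":90,"oj":54,"reh":88}}
After op 7 (remove /r/ifq): {"r":{"h":26,"oj":54,"reh":88}}
After op 8 (remove /r/reh): {"r":{"h":26,"oj":54}}
After op 9 (add /yux 71): {"r":{"h":26,"oj":54},"yux":71}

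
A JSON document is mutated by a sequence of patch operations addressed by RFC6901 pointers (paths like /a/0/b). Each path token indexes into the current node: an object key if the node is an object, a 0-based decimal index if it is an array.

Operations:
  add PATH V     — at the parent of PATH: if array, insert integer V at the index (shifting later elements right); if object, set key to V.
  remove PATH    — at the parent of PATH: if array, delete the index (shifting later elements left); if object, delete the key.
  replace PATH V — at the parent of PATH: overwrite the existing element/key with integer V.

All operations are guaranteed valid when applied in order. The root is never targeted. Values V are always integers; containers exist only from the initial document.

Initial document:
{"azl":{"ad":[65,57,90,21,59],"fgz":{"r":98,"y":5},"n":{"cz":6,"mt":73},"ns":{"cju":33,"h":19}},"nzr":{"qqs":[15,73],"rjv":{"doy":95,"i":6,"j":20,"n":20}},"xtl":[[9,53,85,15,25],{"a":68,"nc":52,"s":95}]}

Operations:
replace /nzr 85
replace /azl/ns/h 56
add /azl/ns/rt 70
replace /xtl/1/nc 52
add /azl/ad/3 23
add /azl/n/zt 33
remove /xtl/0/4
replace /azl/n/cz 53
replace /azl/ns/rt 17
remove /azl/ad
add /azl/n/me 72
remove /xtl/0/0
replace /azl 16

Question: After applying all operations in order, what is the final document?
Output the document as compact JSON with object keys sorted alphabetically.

After op 1 (replace /nzr 85): {"azl":{"ad":[65,57,90,21,59],"fgz":{"r":98,"y":5},"n":{"cz":6,"mt":73},"ns":{"cju":33,"h":19}},"nzr":85,"xtl":[[9,53,85,15,25],{"a":68,"nc":52,"s":95}]}
After op 2 (replace /azl/ns/h 56): {"azl":{"ad":[65,57,90,21,59],"fgz":{"r":98,"y":5},"n":{"cz":6,"mt":73},"ns":{"cju":33,"h":56}},"nzr":85,"xtl":[[9,53,85,15,25],{"a":68,"nc":52,"s":95}]}
After op 3 (add /azl/ns/rt 70): {"azl":{"ad":[65,57,90,21,59],"fgz":{"r":98,"y":5},"n":{"cz":6,"mt":73},"ns":{"cju":33,"h":56,"rt":70}},"nzr":85,"xtl":[[9,53,85,15,25],{"a":68,"nc":52,"s":95}]}
After op 4 (replace /xtl/1/nc 52): {"azl":{"ad":[65,57,90,21,59],"fgz":{"r":98,"y":5},"n":{"cz":6,"mt":73},"ns":{"cju":33,"h":56,"rt":70}},"nzr":85,"xtl":[[9,53,85,15,25],{"a":68,"nc":52,"s":95}]}
After op 5 (add /azl/ad/3 23): {"azl":{"ad":[65,57,90,23,21,59],"fgz":{"r":98,"y":5},"n":{"cz":6,"mt":73},"ns":{"cju":33,"h":56,"rt":70}},"nzr":85,"xtl":[[9,53,85,15,25],{"a":68,"nc":52,"s":95}]}
After op 6 (add /azl/n/zt 33): {"azl":{"ad":[65,57,90,23,21,59],"fgz":{"r":98,"y":5},"n":{"cz":6,"mt":73,"zt":33},"ns":{"cju":33,"h":56,"rt":70}},"nzr":85,"xtl":[[9,53,85,15,25],{"a":68,"nc":52,"s":95}]}
After op 7 (remove /xtl/0/4): {"azl":{"ad":[65,57,90,23,21,59],"fgz":{"r":98,"y":5},"n":{"cz":6,"mt":73,"zt":33},"ns":{"cju":33,"h":56,"rt":70}},"nzr":85,"xtl":[[9,53,85,15],{"a":68,"nc":52,"s":95}]}
After op 8 (replace /azl/n/cz 53): {"azl":{"ad":[65,57,90,23,21,59],"fgz":{"r":98,"y":5},"n":{"cz":53,"mt":73,"zt":33},"ns":{"cju":33,"h":56,"rt":70}},"nzr":85,"xtl":[[9,53,85,15],{"a":68,"nc":52,"s":95}]}
After op 9 (replace /azl/ns/rt 17): {"azl":{"ad":[65,57,90,23,21,59],"fgz":{"r":98,"y":5},"n":{"cz":53,"mt":73,"zt":33},"ns":{"cju":33,"h":56,"rt":17}},"nzr":85,"xtl":[[9,53,85,15],{"a":68,"nc":52,"s":95}]}
After op 10 (remove /azl/ad): {"azl":{"fgz":{"r":98,"y":5},"n":{"cz":53,"mt":73,"zt":33},"ns":{"cju":33,"h":56,"rt":17}},"nzr":85,"xtl":[[9,53,85,15],{"a":68,"nc":52,"s":95}]}
After op 11 (add /azl/n/me 72): {"azl":{"fgz":{"r":98,"y":5},"n":{"cz":53,"me":72,"mt":73,"zt":33},"ns":{"cju":33,"h":56,"rt":17}},"nzr":85,"xtl":[[9,53,85,15],{"a":68,"nc":52,"s":95}]}
After op 12 (remove /xtl/0/0): {"azl":{"fgz":{"r":98,"y":5},"n":{"cz":53,"me":72,"mt":73,"zt":33},"ns":{"cju":33,"h":56,"rt":17}},"nzr":85,"xtl":[[53,85,15],{"a":68,"nc":52,"s":95}]}
After op 13 (replace /azl 16): {"azl":16,"nzr":85,"xtl":[[53,85,15],{"a":68,"nc":52,"s":95}]}

Answer: {"azl":16,"nzr":85,"xtl":[[53,85,15],{"a":68,"nc":52,"s":95}]}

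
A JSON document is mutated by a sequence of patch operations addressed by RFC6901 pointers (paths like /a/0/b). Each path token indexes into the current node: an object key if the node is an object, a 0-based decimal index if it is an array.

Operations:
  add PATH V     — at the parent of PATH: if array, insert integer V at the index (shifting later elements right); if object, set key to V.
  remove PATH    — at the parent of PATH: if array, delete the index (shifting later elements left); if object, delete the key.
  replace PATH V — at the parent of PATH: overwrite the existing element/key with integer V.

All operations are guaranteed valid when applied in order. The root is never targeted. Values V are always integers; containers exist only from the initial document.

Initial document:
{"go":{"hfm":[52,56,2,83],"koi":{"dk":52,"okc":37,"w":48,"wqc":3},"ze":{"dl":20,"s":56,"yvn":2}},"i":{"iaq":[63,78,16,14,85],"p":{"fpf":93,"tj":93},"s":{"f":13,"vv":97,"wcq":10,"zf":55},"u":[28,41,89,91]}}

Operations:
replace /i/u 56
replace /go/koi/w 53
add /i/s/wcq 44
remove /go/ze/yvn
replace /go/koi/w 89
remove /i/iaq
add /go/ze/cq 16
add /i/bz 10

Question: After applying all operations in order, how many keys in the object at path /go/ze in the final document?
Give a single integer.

Answer: 3

Derivation:
After op 1 (replace /i/u 56): {"go":{"hfm":[52,56,2,83],"koi":{"dk":52,"okc":37,"w":48,"wqc":3},"ze":{"dl":20,"s":56,"yvn":2}},"i":{"iaq":[63,78,16,14,85],"p":{"fpf":93,"tj":93},"s":{"f":13,"vv":97,"wcq":10,"zf":55},"u":56}}
After op 2 (replace /go/koi/w 53): {"go":{"hfm":[52,56,2,83],"koi":{"dk":52,"okc":37,"w":53,"wqc":3},"ze":{"dl":20,"s":56,"yvn":2}},"i":{"iaq":[63,78,16,14,85],"p":{"fpf":93,"tj":93},"s":{"f":13,"vv":97,"wcq":10,"zf":55},"u":56}}
After op 3 (add /i/s/wcq 44): {"go":{"hfm":[52,56,2,83],"koi":{"dk":52,"okc":37,"w":53,"wqc":3},"ze":{"dl":20,"s":56,"yvn":2}},"i":{"iaq":[63,78,16,14,85],"p":{"fpf":93,"tj":93},"s":{"f":13,"vv":97,"wcq":44,"zf":55},"u":56}}
After op 4 (remove /go/ze/yvn): {"go":{"hfm":[52,56,2,83],"koi":{"dk":52,"okc":37,"w":53,"wqc":3},"ze":{"dl":20,"s":56}},"i":{"iaq":[63,78,16,14,85],"p":{"fpf":93,"tj":93},"s":{"f":13,"vv":97,"wcq":44,"zf":55},"u":56}}
After op 5 (replace /go/koi/w 89): {"go":{"hfm":[52,56,2,83],"koi":{"dk":52,"okc":37,"w":89,"wqc":3},"ze":{"dl":20,"s":56}},"i":{"iaq":[63,78,16,14,85],"p":{"fpf":93,"tj":93},"s":{"f":13,"vv":97,"wcq":44,"zf":55},"u":56}}
After op 6 (remove /i/iaq): {"go":{"hfm":[52,56,2,83],"koi":{"dk":52,"okc":37,"w":89,"wqc":3},"ze":{"dl":20,"s":56}},"i":{"p":{"fpf":93,"tj":93},"s":{"f":13,"vv":97,"wcq":44,"zf":55},"u":56}}
After op 7 (add /go/ze/cq 16): {"go":{"hfm":[52,56,2,83],"koi":{"dk":52,"okc":37,"w":89,"wqc":3},"ze":{"cq":16,"dl":20,"s":56}},"i":{"p":{"fpf":93,"tj":93},"s":{"f":13,"vv":97,"wcq":44,"zf":55},"u":56}}
After op 8 (add /i/bz 10): {"go":{"hfm":[52,56,2,83],"koi":{"dk":52,"okc":37,"w":89,"wqc":3},"ze":{"cq":16,"dl":20,"s":56}},"i":{"bz":10,"p":{"fpf":93,"tj":93},"s":{"f":13,"vv":97,"wcq":44,"zf":55},"u":56}}
Size at path /go/ze: 3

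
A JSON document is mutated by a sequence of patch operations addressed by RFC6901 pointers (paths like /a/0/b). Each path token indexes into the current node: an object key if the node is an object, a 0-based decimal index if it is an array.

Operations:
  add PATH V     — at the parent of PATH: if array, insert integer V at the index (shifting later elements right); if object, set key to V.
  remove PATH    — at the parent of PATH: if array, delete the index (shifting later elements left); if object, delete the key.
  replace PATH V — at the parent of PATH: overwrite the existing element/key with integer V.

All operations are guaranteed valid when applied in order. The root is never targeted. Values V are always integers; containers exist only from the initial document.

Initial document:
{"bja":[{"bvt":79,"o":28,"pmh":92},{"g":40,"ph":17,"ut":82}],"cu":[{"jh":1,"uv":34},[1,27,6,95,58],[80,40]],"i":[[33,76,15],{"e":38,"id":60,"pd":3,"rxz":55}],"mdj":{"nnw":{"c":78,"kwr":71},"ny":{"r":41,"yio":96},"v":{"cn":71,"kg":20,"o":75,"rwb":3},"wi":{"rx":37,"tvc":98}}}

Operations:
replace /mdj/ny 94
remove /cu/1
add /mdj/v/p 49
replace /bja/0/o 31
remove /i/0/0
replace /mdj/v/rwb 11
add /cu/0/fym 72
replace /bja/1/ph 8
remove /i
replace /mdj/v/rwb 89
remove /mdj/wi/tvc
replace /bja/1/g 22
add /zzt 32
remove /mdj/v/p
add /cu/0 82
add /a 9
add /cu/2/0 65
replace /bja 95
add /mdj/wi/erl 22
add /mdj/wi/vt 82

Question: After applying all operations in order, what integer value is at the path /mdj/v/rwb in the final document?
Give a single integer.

Answer: 89

Derivation:
After op 1 (replace /mdj/ny 94): {"bja":[{"bvt":79,"o":28,"pmh":92},{"g":40,"ph":17,"ut":82}],"cu":[{"jh":1,"uv":34},[1,27,6,95,58],[80,40]],"i":[[33,76,15],{"e":38,"id":60,"pd":3,"rxz":55}],"mdj":{"nnw":{"c":78,"kwr":71},"ny":94,"v":{"cn":71,"kg":20,"o":75,"rwb":3},"wi":{"rx":37,"tvc":98}}}
After op 2 (remove /cu/1): {"bja":[{"bvt":79,"o":28,"pmh":92},{"g":40,"ph":17,"ut":82}],"cu":[{"jh":1,"uv":34},[80,40]],"i":[[33,76,15],{"e":38,"id":60,"pd":3,"rxz":55}],"mdj":{"nnw":{"c":78,"kwr":71},"ny":94,"v":{"cn":71,"kg":20,"o":75,"rwb":3},"wi":{"rx":37,"tvc":98}}}
After op 3 (add /mdj/v/p 49): {"bja":[{"bvt":79,"o":28,"pmh":92},{"g":40,"ph":17,"ut":82}],"cu":[{"jh":1,"uv":34},[80,40]],"i":[[33,76,15],{"e":38,"id":60,"pd":3,"rxz":55}],"mdj":{"nnw":{"c":78,"kwr":71},"ny":94,"v":{"cn":71,"kg":20,"o":75,"p":49,"rwb":3},"wi":{"rx":37,"tvc":98}}}
After op 4 (replace /bja/0/o 31): {"bja":[{"bvt":79,"o":31,"pmh":92},{"g":40,"ph":17,"ut":82}],"cu":[{"jh":1,"uv":34},[80,40]],"i":[[33,76,15],{"e":38,"id":60,"pd":3,"rxz":55}],"mdj":{"nnw":{"c":78,"kwr":71},"ny":94,"v":{"cn":71,"kg":20,"o":75,"p":49,"rwb":3},"wi":{"rx":37,"tvc":98}}}
After op 5 (remove /i/0/0): {"bja":[{"bvt":79,"o":31,"pmh":92},{"g":40,"ph":17,"ut":82}],"cu":[{"jh":1,"uv":34},[80,40]],"i":[[76,15],{"e":38,"id":60,"pd":3,"rxz":55}],"mdj":{"nnw":{"c":78,"kwr":71},"ny":94,"v":{"cn":71,"kg":20,"o":75,"p":49,"rwb":3},"wi":{"rx":37,"tvc":98}}}
After op 6 (replace /mdj/v/rwb 11): {"bja":[{"bvt":79,"o":31,"pmh":92},{"g":40,"ph":17,"ut":82}],"cu":[{"jh":1,"uv":34},[80,40]],"i":[[76,15],{"e":38,"id":60,"pd":3,"rxz":55}],"mdj":{"nnw":{"c":78,"kwr":71},"ny":94,"v":{"cn":71,"kg":20,"o":75,"p":49,"rwb":11},"wi":{"rx":37,"tvc":98}}}
After op 7 (add /cu/0/fym 72): {"bja":[{"bvt":79,"o":31,"pmh":92},{"g":40,"ph":17,"ut":82}],"cu":[{"fym":72,"jh":1,"uv":34},[80,40]],"i":[[76,15],{"e":38,"id":60,"pd":3,"rxz":55}],"mdj":{"nnw":{"c":78,"kwr":71},"ny":94,"v":{"cn":71,"kg":20,"o":75,"p":49,"rwb":11},"wi":{"rx":37,"tvc":98}}}
After op 8 (replace /bja/1/ph 8): {"bja":[{"bvt":79,"o":31,"pmh":92},{"g":40,"ph":8,"ut":82}],"cu":[{"fym":72,"jh":1,"uv":34},[80,40]],"i":[[76,15],{"e":38,"id":60,"pd":3,"rxz":55}],"mdj":{"nnw":{"c":78,"kwr":71},"ny":94,"v":{"cn":71,"kg":20,"o":75,"p":49,"rwb":11},"wi":{"rx":37,"tvc":98}}}
After op 9 (remove /i): {"bja":[{"bvt":79,"o":31,"pmh":92},{"g":40,"ph":8,"ut":82}],"cu":[{"fym":72,"jh":1,"uv":34},[80,40]],"mdj":{"nnw":{"c":78,"kwr":71},"ny":94,"v":{"cn":71,"kg":20,"o":75,"p":49,"rwb":11},"wi":{"rx":37,"tvc":98}}}
After op 10 (replace /mdj/v/rwb 89): {"bja":[{"bvt":79,"o":31,"pmh":92},{"g":40,"ph":8,"ut":82}],"cu":[{"fym":72,"jh":1,"uv":34},[80,40]],"mdj":{"nnw":{"c":78,"kwr":71},"ny":94,"v":{"cn":71,"kg":20,"o":75,"p":49,"rwb":89},"wi":{"rx":37,"tvc":98}}}
After op 11 (remove /mdj/wi/tvc): {"bja":[{"bvt":79,"o":31,"pmh":92},{"g":40,"ph":8,"ut":82}],"cu":[{"fym":72,"jh":1,"uv":34},[80,40]],"mdj":{"nnw":{"c":78,"kwr":71},"ny":94,"v":{"cn":71,"kg":20,"o":75,"p":49,"rwb":89},"wi":{"rx":37}}}
After op 12 (replace /bja/1/g 22): {"bja":[{"bvt":79,"o":31,"pmh":92},{"g":22,"ph":8,"ut":82}],"cu":[{"fym":72,"jh":1,"uv":34},[80,40]],"mdj":{"nnw":{"c":78,"kwr":71},"ny":94,"v":{"cn":71,"kg":20,"o":75,"p":49,"rwb":89},"wi":{"rx":37}}}
After op 13 (add /zzt 32): {"bja":[{"bvt":79,"o":31,"pmh":92},{"g":22,"ph":8,"ut":82}],"cu":[{"fym":72,"jh":1,"uv":34},[80,40]],"mdj":{"nnw":{"c":78,"kwr":71},"ny":94,"v":{"cn":71,"kg":20,"o":75,"p":49,"rwb":89},"wi":{"rx":37}},"zzt":32}
After op 14 (remove /mdj/v/p): {"bja":[{"bvt":79,"o":31,"pmh":92},{"g":22,"ph":8,"ut":82}],"cu":[{"fym":72,"jh":1,"uv":34},[80,40]],"mdj":{"nnw":{"c":78,"kwr":71},"ny":94,"v":{"cn":71,"kg":20,"o":75,"rwb":89},"wi":{"rx":37}},"zzt":32}
After op 15 (add /cu/0 82): {"bja":[{"bvt":79,"o":31,"pmh":92},{"g":22,"ph":8,"ut":82}],"cu":[82,{"fym":72,"jh":1,"uv":34},[80,40]],"mdj":{"nnw":{"c":78,"kwr":71},"ny":94,"v":{"cn":71,"kg":20,"o":75,"rwb":89},"wi":{"rx":37}},"zzt":32}
After op 16 (add /a 9): {"a":9,"bja":[{"bvt":79,"o":31,"pmh":92},{"g":22,"ph":8,"ut":82}],"cu":[82,{"fym":72,"jh":1,"uv":34},[80,40]],"mdj":{"nnw":{"c":78,"kwr":71},"ny":94,"v":{"cn":71,"kg":20,"o":75,"rwb":89},"wi":{"rx":37}},"zzt":32}
After op 17 (add /cu/2/0 65): {"a":9,"bja":[{"bvt":79,"o":31,"pmh":92},{"g":22,"ph":8,"ut":82}],"cu":[82,{"fym":72,"jh":1,"uv":34},[65,80,40]],"mdj":{"nnw":{"c":78,"kwr":71},"ny":94,"v":{"cn":71,"kg":20,"o":75,"rwb":89},"wi":{"rx":37}},"zzt":32}
After op 18 (replace /bja 95): {"a":9,"bja":95,"cu":[82,{"fym":72,"jh":1,"uv":34},[65,80,40]],"mdj":{"nnw":{"c":78,"kwr":71},"ny":94,"v":{"cn":71,"kg":20,"o":75,"rwb":89},"wi":{"rx":37}},"zzt":32}
After op 19 (add /mdj/wi/erl 22): {"a":9,"bja":95,"cu":[82,{"fym":72,"jh":1,"uv":34},[65,80,40]],"mdj":{"nnw":{"c":78,"kwr":71},"ny":94,"v":{"cn":71,"kg":20,"o":75,"rwb":89},"wi":{"erl":22,"rx":37}},"zzt":32}
After op 20 (add /mdj/wi/vt 82): {"a":9,"bja":95,"cu":[82,{"fym":72,"jh":1,"uv":34},[65,80,40]],"mdj":{"nnw":{"c":78,"kwr":71},"ny":94,"v":{"cn":71,"kg":20,"o":75,"rwb":89},"wi":{"erl":22,"rx":37,"vt":82}},"zzt":32}
Value at /mdj/v/rwb: 89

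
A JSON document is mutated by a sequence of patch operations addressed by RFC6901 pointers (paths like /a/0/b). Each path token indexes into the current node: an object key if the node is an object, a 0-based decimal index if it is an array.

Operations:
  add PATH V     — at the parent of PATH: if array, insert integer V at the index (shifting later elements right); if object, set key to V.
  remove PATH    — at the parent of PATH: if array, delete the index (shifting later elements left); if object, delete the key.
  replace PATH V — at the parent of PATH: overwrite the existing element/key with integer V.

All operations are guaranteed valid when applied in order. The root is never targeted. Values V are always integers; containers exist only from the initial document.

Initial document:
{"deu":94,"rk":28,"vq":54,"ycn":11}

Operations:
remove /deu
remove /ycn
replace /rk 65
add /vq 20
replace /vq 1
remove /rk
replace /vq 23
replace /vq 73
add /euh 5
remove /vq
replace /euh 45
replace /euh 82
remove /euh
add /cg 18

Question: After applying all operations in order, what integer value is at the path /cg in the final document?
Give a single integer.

After op 1 (remove /deu): {"rk":28,"vq":54,"ycn":11}
After op 2 (remove /ycn): {"rk":28,"vq":54}
After op 3 (replace /rk 65): {"rk":65,"vq":54}
After op 4 (add /vq 20): {"rk":65,"vq":20}
After op 5 (replace /vq 1): {"rk":65,"vq":1}
After op 6 (remove /rk): {"vq":1}
After op 7 (replace /vq 23): {"vq":23}
After op 8 (replace /vq 73): {"vq":73}
After op 9 (add /euh 5): {"euh":5,"vq":73}
After op 10 (remove /vq): {"euh":5}
After op 11 (replace /euh 45): {"euh":45}
After op 12 (replace /euh 82): {"euh":82}
After op 13 (remove /euh): {}
After op 14 (add /cg 18): {"cg":18}
Value at /cg: 18

Answer: 18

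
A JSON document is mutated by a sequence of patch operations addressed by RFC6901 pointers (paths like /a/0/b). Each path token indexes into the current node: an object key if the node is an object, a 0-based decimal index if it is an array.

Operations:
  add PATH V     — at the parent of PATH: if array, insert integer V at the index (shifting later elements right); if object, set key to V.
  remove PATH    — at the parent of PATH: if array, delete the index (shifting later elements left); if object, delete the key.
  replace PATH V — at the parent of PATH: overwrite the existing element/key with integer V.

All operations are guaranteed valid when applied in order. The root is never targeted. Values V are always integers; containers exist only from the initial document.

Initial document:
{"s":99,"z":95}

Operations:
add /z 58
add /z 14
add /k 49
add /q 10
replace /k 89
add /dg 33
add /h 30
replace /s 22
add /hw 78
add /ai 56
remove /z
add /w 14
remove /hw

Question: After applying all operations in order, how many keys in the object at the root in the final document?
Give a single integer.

After op 1 (add /z 58): {"s":99,"z":58}
After op 2 (add /z 14): {"s":99,"z":14}
After op 3 (add /k 49): {"k":49,"s":99,"z":14}
After op 4 (add /q 10): {"k":49,"q":10,"s":99,"z":14}
After op 5 (replace /k 89): {"k":89,"q":10,"s":99,"z":14}
After op 6 (add /dg 33): {"dg":33,"k":89,"q":10,"s":99,"z":14}
After op 7 (add /h 30): {"dg":33,"h":30,"k":89,"q":10,"s":99,"z":14}
After op 8 (replace /s 22): {"dg":33,"h":30,"k":89,"q":10,"s":22,"z":14}
After op 9 (add /hw 78): {"dg":33,"h":30,"hw":78,"k":89,"q":10,"s":22,"z":14}
After op 10 (add /ai 56): {"ai":56,"dg":33,"h":30,"hw":78,"k":89,"q":10,"s":22,"z":14}
After op 11 (remove /z): {"ai":56,"dg":33,"h":30,"hw":78,"k":89,"q":10,"s":22}
After op 12 (add /w 14): {"ai":56,"dg":33,"h":30,"hw":78,"k":89,"q":10,"s":22,"w":14}
After op 13 (remove /hw): {"ai":56,"dg":33,"h":30,"k":89,"q":10,"s":22,"w":14}
Size at the root: 7

Answer: 7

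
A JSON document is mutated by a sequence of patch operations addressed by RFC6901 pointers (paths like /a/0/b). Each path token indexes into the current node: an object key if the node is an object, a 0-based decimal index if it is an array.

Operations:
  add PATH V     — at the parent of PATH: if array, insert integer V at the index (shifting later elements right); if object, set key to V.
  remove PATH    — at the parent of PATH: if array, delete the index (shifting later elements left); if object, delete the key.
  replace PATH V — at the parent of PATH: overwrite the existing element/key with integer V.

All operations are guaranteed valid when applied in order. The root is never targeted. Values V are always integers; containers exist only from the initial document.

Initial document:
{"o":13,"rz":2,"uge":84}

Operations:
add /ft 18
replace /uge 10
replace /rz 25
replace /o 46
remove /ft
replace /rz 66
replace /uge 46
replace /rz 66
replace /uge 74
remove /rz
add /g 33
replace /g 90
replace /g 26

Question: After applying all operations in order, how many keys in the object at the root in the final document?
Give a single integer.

Answer: 3

Derivation:
After op 1 (add /ft 18): {"ft":18,"o":13,"rz":2,"uge":84}
After op 2 (replace /uge 10): {"ft":18,"o":13,"rz":2,"uge":10}
After op 3 (replace /rz 25): {"ft":18,"o":13,"rz":25,"uge":10}
After op 4 (replace /o 46): {"ft":18,"o":46,"rz":25,"uge":10}
After op 5 (remove /ft): {"o":46,"rz":25,"uge":10}
After op 6 (replace /rz 66): {"o":46,"rz":66,"uge":10}
After op 7 (replace /uge 46): {"o":46,"rz":66,"uge":46}
After op 8 (replace /rz 66): {"o":46,"rz":66,"uge":46}
After op 9 (replace /uge 74): {"o":46,"rz":66,"uge":74}
After op 10 (remove /rz): {"o":46,"uge":74}
After op 11 (add /g 33): {"g":33,"o":46,"uge":74}
After op 12 (replace /g 90): {"g":90,"o":46,"uge":74}
After op 13 (replace /g 26): {"g":26,"o":46,"uge":74}
Size at the root: 3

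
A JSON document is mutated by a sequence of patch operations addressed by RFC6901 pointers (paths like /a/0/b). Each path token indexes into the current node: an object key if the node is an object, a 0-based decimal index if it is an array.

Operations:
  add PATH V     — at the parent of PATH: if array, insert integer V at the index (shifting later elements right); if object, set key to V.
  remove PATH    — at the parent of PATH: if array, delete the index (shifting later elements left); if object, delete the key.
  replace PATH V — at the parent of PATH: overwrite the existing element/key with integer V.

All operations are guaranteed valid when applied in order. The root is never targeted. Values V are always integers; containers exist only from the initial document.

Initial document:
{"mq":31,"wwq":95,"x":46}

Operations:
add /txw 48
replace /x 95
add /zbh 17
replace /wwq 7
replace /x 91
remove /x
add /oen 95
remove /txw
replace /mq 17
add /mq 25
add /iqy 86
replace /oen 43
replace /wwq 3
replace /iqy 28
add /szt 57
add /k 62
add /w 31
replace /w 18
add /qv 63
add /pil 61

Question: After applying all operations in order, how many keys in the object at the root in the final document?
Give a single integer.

Answer: 10

Derivation:
After op 1 (add /txw 48): {"mq":31,"txw":48,"wwq":95,"x":46}
After op 2 (replace /x 95): {"mq":31,"txw":48,"wwq":95,"x":95}
After op 3 (add /zbh 17): {"mq":31,"txw":48,"wwq":95,"x":95,"zbh":17}
After op 4 (replace /wwq 7): {"mq":31,"txw":48,"wwq":7,"x":95,"zbh":17}
After op 5 (replace /x 91): {"mq":31,"txw":48,"wwq":7,"x":91,"zbh":17}
After op 6 (remove /x): {"mq":31,"txw":48,"wwq":7,"zbh":17}
After op 7 (add /oen 95): {"mq":31,"oen":95,"txw":48,"wwq":7,"zbh":17}
After op 8 (remove /txw): {"mq":31,"oen":95,"wwq":7,"zbh":17}
After op 9 (replace /mq 17): {"mq":17,"oen":95,"wwq":7,"zbh":17}
After op 10 (add /mq 25): {"mq":25,"oen":95,"wwq":7,"zbh":17}
After op 11 (add /iqy 86): {"iqy":86,"mq":25,"oen":95,"wwq":7,"zbh":17}
After op 12 (replace /oen 43): {"iqy":86,"mq":25,"oen":43,"wwq":7,"zbh":17}
After op 13 (replace /wwq 3): {"iqy":86,"mq":25,"oen":43,"wwq":3,"zbh":17}
After op 14 (replace /iqy 28): {"iqy":28,"mq":25,"oen":43,"wwq":3,"zbh":17}
After op 15 (add /szt 57): {"iqy":28,"mq":25,"oen":43,"szt":57,"wwq":3,"zbh":17}
After op 16 (add /k 62): {"iqy":28,"k":62,"mq":25,"oen":43,"szt":57,"wwq":3,"zbh":17}
After op 17 (add /w 31): {"iqy":28,"k":62,"mq":25,"oen":43,"szt":57,"w":31,"wwq":3,"zbh":17}
After op 18 (replace /w 18): {"iqy":28,"k":62,"mq":25,"oen":43,"szt":57,"w":18,"wwq":3,"zbh":17}
After op 19 (add /qv 63): {"iqy":28,"k":62,"mq":25,"oen":43,"qv":63,"szt":57,"w":18,"wwq":3,"zbh":17}
After op 20 (add /pil 61): {"iqy":28,"k":62,"mq":25,"oen":43,"pil":61,"qv":63,"szt":57,"w":18,"wwq":3,"zbh":17}
Size at the root: 10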